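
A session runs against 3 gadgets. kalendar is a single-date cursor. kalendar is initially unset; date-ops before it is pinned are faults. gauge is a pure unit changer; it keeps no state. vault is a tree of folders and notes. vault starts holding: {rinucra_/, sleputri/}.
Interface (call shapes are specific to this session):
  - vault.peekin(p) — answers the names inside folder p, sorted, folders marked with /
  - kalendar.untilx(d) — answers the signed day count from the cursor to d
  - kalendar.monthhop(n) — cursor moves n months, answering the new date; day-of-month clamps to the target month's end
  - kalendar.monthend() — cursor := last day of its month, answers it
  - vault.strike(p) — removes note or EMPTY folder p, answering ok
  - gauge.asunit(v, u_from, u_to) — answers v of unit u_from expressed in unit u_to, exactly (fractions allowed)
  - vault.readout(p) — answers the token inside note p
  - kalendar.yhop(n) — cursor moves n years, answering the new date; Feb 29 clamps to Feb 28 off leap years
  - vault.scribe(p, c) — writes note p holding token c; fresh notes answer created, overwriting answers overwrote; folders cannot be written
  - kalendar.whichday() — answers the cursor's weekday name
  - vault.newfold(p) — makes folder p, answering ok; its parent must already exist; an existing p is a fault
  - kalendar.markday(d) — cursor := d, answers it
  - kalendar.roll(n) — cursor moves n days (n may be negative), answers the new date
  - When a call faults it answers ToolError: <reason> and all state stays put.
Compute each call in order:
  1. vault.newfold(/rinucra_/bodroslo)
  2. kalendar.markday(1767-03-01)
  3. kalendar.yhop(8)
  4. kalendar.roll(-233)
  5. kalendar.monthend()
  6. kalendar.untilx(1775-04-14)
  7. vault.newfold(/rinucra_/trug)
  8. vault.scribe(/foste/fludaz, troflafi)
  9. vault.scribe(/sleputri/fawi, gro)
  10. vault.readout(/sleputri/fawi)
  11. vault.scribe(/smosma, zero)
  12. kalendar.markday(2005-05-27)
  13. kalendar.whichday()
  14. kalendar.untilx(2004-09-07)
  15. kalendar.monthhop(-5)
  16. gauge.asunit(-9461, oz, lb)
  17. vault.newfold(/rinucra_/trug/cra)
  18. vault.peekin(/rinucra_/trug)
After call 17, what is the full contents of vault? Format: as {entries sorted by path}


Answer: {rinucra_/, rinucra_/bodroslo/, rinucra_/trug/, rinucra_/trug/cra/, sleputri/, sleputri/fawi=gro, smosma=zero}

Derivation:
Step: newfold[p: /rinucra_/bodroslo]
Result: ok
Step: markday[d: 1767-03-01]
Result: 1767-03-01
Step: yhop[n: 8]
Result: 1775-03-01
Step: roll[n: -233]
Result: 1774-07-11
Step: monthend[]
Result: 1774-07-31
Step: untilx[d: 1775-04-14]
Result: 257
Step: newfold[p: /rinucra_/trug]
Result: ok
Step: scribe[p: /foste/fludaz; c: troflafi]
Result: ToolError: no parent
Step: scribe[p: /sleputri/fawi; c: gro]
Result: created
Step: readout[p: /sleputri/fawi]
Result: gro
Step: scribe[p: /smosma; c: zero]
Result: created
Step: markday[d: 2005-05-27]
Result: 2005-05-27
Step: whichday[]
Result: Friday
Step: untilx[d: 2004-09-07]
Result: -262
Step: monthhop[n: -5]
Result: 2004-12-27
Step: asunit[v: -9461; u_from: oz; u_to: lb]
Result: -9461/16
Step: newfold[p: /rinucra_/trug/cra]
Result: ok
Step: peekin[p: /rinucra_/trug]
Result: [cra/]


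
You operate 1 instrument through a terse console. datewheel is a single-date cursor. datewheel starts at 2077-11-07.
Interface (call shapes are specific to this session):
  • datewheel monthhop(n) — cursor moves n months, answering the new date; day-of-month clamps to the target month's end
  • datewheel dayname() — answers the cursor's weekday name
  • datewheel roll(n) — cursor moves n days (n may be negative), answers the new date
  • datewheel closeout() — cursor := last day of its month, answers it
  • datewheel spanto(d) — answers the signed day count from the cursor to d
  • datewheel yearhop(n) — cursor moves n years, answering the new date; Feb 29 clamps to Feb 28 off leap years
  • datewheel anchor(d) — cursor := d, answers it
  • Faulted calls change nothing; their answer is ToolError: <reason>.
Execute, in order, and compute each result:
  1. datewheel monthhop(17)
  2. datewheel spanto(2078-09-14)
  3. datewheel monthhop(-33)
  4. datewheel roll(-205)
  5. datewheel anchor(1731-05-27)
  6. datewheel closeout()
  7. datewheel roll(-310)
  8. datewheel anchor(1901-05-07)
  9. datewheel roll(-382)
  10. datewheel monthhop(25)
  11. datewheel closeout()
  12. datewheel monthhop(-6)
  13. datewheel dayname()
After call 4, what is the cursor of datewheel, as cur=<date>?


Answer: cur=2075-12-15

Derivation:
Next I call datewheel monthhop using 17, yielding 2079-04-07.
Calling datewheel spanto using 2078-09-14, which returns -205.
I call datewheel monthhop using -33, → 2076-07-07.
I run datewheel roll using -205, and see 2075-12-15.
I invoke datewheel anchor using 1731-05-27, and see 1731-05-27.
I use datewheel closeout, — result: 1731-05-31.
Now I run datewheel roll using -310, giving 1730-07-25.
Using datewheel anchor using 1901-05-07, and get 1901-05-07.
I use datewheel roll using -382, — result: 1900-04-20.
I try datewheel monthhop using 25: 1902-05-20.
I call datewheel closeout, and see 1902-05-31.
Calling datewheel monthhop using -6, yielding 1901-11-30.
Calling datewheel dayname, → Saturday.


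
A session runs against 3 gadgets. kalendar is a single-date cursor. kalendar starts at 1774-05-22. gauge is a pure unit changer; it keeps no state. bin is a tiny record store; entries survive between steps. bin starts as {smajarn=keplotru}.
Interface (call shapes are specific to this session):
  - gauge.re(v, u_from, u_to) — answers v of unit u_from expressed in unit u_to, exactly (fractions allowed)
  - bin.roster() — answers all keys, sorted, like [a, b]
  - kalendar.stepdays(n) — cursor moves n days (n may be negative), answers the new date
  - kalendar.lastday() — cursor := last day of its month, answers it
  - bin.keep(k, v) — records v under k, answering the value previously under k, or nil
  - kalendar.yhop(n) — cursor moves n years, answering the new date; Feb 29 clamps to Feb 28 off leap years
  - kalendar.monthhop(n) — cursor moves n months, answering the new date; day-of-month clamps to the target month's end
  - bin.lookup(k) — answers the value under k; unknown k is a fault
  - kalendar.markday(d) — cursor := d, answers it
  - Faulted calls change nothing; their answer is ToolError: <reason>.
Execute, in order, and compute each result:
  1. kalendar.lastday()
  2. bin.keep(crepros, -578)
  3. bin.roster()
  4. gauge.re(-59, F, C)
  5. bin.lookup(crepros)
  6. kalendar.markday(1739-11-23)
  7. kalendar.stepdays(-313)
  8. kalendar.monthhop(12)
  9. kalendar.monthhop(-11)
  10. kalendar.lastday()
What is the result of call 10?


Answer: 1739-02-28

Derivation:
CALL kalendar.lastday[]
RET  1774-05-31
CALL bin.keep[crepros; -578]
RET  nil
CALL bin.roster[]
RET  [crepros, smajarn]
CALL gauge.re[-59; F; C]
RET  -455/9
CALL bin.lookup[crepros]
RET  -578
CALL kalendar.markday[1739-11-23]
RET  1739-11-23
CALL kalendar.stepdays[-313]
RET  1739-01-14
CALL kalendar.monthhop[12]
RET  1740-01-14
CALL kalendar.monthhop[-11]
RET  1739-02-14
CALL kalendar.lastday[]
RET  1739-02-28


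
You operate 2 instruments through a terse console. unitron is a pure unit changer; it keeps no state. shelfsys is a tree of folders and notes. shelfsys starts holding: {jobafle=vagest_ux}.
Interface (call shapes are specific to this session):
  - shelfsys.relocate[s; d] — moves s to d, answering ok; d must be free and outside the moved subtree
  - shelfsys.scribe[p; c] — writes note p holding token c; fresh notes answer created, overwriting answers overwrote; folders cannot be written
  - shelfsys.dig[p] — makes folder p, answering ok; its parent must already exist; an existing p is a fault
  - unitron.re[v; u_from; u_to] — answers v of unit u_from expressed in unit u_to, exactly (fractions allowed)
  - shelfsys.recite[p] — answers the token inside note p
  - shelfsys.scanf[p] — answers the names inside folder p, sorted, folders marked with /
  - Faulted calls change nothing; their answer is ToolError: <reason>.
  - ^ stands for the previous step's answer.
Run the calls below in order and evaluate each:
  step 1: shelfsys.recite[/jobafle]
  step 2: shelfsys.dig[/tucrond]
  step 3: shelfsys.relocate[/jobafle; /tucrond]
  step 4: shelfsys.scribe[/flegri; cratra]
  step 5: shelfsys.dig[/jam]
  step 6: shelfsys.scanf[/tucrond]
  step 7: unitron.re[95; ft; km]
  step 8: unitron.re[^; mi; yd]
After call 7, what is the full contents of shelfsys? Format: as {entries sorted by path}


Do: shelfsys.recite[p: /jobafle]
See: vagest_ux
Do: shelfsys.dig[p: /tucrond]
See: ok
Do: shelfsys.relocate[s: /jobafle; d: /tucrond]
See: ToolError: exists
Do: shelfsys.scribe[p: /flegri; c: cratra]
See: created
Do: shelfsys.dig[p: /jam]
See: ok
Do: shelfsys.scanf[p: /tucrond]
See: []
Do: unitron.re[v: 95; u_from: ft; u_to: km]
See: 7239/250000
Do: unitron.re[v: ^; u_from: mi; u_to: yd]
See: 159258/3125

Answer: {flegri=cratra, jam/, jobafle=vagest_ux, tucrond/}


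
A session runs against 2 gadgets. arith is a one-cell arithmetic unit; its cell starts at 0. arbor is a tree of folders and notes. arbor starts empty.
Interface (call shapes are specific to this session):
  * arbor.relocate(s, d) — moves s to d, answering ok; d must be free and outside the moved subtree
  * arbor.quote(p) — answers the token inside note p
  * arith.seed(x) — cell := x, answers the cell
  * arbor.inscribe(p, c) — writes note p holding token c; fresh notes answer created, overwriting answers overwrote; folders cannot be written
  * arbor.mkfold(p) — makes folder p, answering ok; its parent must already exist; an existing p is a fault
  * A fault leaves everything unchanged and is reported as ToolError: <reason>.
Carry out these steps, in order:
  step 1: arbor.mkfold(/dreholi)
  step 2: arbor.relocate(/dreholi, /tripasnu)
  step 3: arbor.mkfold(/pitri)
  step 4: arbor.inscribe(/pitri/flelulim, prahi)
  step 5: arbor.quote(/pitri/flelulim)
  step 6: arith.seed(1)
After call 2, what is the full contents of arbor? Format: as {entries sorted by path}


Answer: {tripasnu/}

Derivation:
Using arbor.mkfold using /dreholi: ok.
Using arbor.relocate using /dreholi, /tripasnu: ok.
I call arbor.mkfold using /pitri, and observe ok.
Now I run arbor.inscribe using /pitri/flelulim, prahi, giving created.
I run arbor.quote using /pitri/flelulim, and see prahi.
I run arith.seed using 1, and observe 1.


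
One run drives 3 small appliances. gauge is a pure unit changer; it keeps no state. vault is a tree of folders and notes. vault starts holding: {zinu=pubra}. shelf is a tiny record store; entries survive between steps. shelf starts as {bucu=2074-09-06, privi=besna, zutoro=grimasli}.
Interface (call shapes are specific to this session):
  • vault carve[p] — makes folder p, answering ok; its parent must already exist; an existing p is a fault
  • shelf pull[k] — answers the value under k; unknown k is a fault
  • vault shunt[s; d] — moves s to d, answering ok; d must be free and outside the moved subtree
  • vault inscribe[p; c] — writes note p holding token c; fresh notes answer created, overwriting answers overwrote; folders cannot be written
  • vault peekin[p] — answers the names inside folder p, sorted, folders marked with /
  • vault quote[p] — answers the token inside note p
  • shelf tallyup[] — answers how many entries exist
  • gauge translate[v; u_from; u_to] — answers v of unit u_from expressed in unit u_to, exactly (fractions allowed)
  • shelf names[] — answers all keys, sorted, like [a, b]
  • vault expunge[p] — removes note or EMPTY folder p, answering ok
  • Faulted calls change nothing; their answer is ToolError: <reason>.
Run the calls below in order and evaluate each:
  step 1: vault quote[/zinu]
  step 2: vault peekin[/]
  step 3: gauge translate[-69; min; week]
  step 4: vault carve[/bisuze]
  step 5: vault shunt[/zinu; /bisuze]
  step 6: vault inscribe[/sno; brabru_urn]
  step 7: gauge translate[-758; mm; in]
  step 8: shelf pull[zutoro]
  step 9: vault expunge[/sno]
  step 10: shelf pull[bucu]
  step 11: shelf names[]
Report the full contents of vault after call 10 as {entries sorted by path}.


% 1. vault quote(p=/zinu) : pubra
% 2. vault peekin(p=/) : [zinu]
% 3. gauge translate(v=-69, u_from=min, u_to=week) : -23/3360
% 4. vault carve(p=/bisuze) : ok
% 5. vault shunt(s=/zinu, d=/bisuze) : ToolError: exists
% 6. vault inscribe(p=/sno, c=brabru_urn) : created
% 7. gauge translate(v=-758, u_from=mm, u_to=in) : -3790/127
% 8. shelf pull(k=zutoro) : grimasli
% 9. vault expunge(p=/sno) : ok
% 10. shelf pull(k=bucu) : 2074-09-06
% 11. shelf names() : [bucu, privi, zutoro]

Answer: {bisuze/, zinu=pubra}


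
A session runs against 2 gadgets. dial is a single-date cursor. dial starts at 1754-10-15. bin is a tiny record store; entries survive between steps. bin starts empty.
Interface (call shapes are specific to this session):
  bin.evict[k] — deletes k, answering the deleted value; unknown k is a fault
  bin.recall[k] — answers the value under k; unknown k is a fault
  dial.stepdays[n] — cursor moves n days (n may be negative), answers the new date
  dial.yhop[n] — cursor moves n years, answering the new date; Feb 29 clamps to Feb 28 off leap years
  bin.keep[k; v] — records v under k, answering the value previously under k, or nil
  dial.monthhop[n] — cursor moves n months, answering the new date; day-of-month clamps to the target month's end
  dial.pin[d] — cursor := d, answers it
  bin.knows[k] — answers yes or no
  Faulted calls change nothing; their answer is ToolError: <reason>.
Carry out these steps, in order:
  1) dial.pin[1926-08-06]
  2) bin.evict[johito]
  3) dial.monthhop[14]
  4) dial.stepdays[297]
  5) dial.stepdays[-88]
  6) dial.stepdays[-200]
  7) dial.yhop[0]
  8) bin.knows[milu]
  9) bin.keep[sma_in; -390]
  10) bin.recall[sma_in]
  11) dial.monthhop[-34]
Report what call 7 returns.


$ pin d='1926-08-06'
  1926-08-06
$ evict k='johito'
  ToolError: no such key johito
$ monthhop n='14'
  1927-10-06
$ stepdays n='297'
  1928-07-29
$ stepdays n='-88'
  1928-05-02
$ stepdays n='-200'
  1927-10-15
$ yhop n='0'
  1927-10-15
$ knows k='milu'
  no
$ keep k='sma_in' v='-390'
  nil
$ recall k='sma_in'
  -390
$ monthhop n='-34'
  1924-12-15

Answer: 1927-10-15


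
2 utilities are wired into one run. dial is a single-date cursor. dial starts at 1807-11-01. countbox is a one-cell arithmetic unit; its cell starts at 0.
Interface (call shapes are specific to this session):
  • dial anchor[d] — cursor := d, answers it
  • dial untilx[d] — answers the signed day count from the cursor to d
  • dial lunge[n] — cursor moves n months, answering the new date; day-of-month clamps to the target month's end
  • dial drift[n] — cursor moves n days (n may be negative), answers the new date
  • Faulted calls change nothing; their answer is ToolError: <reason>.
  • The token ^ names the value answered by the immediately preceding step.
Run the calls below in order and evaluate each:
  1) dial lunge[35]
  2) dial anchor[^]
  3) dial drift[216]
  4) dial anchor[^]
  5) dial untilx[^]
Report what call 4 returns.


Answer: 1811-05-05

Derivation:
! dial lunge(35) : 1810-10-01
! dial anchor(^) : 1810-10-01
! dial drift(216) : 1811-05-05
! dial anchor(^) : 1811-05-05
! dial untilx(^) : 0


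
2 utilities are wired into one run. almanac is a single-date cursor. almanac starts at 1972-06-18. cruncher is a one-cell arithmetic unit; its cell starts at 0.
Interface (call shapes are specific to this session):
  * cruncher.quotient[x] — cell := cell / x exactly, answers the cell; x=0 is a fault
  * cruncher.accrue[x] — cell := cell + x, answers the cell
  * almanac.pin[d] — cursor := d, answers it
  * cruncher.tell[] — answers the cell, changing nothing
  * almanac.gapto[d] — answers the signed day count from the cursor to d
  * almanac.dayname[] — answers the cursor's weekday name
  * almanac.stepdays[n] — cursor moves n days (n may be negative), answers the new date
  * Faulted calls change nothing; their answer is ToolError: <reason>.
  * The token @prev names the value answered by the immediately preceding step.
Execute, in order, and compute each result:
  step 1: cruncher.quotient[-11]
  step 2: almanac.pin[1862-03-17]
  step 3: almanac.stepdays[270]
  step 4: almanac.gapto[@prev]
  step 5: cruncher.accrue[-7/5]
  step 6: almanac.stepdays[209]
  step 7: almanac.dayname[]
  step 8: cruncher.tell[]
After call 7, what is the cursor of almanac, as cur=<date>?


Answer: cur=1863-07-09

Derivation:
==> quotient(x='-11')
<== 0
==> pin(d='1862-03-17')
<== 1862-03-17
==> stepdays(n='270')
<== 1862-12-12
==> gapto(d='@prev')
<== 0
==> accrue(x='-7/5')
<== -7/5
==> stepdays(n='209')
<== 1863-07-09
==> dayname()
<== Thursday
==> tell()
<== -7/5


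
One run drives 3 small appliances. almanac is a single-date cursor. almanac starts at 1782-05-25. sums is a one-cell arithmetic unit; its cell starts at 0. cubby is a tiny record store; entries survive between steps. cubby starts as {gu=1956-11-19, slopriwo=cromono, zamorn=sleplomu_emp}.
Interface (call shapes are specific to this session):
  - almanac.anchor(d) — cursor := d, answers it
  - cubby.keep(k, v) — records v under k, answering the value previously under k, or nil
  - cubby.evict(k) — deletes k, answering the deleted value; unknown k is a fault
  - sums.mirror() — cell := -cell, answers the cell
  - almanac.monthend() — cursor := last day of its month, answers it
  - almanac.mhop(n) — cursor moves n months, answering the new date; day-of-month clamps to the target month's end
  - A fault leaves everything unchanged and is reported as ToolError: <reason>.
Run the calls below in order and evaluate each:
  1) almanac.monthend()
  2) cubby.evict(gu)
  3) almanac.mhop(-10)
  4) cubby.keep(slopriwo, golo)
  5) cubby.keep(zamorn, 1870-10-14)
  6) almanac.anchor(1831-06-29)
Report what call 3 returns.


==> almanac.monthend()
<== 1782-05-31
==> cubby.evict(gu)
<== 1956-11-19
==> almanac.mhop(-10)
<== 1781-07-31
==> cubby.keep(slopriwo, golo)
<== cromono
==> cubby.keep(zamorn, 1870-10-14)
<== sleplomu_emp
==> almanac.anchor(1831-06-29)
<== 1831-06-29

Answer: 1781-07-31


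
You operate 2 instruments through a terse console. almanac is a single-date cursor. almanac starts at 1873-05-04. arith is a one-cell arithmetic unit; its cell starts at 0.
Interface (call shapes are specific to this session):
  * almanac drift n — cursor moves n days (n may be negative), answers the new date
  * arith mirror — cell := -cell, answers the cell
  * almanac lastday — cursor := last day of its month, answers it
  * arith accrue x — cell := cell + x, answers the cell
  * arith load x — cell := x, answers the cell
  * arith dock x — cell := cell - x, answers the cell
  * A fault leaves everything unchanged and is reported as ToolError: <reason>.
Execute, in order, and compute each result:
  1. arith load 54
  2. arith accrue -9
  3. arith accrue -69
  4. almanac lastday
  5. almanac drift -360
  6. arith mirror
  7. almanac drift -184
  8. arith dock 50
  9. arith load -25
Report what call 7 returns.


[in] arith load x: 54
= 54
[in] arith accrue x: -9
= 45
[in] arith accrue x: -69
= -24
[in] almanac lastday
= 1873-05-31
[in] almanac drift n: -360
= 1872-06-05
[in] arith mirror
= 24
[in] almanac drift n: -184
= 1871-12-04
[in] arith dock x: 50
= -26
[in] arith load x: -25
= -25

Answer: 1871-12-04


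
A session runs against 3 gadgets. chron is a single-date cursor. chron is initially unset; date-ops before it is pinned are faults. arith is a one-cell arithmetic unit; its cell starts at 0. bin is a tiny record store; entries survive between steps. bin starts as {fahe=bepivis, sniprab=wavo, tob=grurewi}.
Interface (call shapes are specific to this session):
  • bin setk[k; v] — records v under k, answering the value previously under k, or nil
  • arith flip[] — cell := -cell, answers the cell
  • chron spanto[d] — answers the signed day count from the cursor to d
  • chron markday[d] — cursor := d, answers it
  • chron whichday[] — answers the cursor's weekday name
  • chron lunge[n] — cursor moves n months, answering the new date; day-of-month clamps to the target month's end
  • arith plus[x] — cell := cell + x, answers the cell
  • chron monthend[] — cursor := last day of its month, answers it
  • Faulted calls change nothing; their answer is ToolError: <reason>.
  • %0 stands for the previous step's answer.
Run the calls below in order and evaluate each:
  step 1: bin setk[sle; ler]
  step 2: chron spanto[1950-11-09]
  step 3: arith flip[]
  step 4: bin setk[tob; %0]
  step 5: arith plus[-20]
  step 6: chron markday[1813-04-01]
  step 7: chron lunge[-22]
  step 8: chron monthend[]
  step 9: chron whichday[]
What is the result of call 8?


% bin setk sle ler
:: nil
% chron spanto 1950-11-09
:: ToolError: no date set
% arith flip
:: 0
% bin setk tob %0
:: grurewi
% arith plus -20
:: -20
% chron markday 1813-04-01
:: 1813-04-01
% chron lunge -22
:: 1811-06-01
% chron monthend
:: 1811-06-30
% chron whichday
:: Sunday

Answer: 1811-06-30


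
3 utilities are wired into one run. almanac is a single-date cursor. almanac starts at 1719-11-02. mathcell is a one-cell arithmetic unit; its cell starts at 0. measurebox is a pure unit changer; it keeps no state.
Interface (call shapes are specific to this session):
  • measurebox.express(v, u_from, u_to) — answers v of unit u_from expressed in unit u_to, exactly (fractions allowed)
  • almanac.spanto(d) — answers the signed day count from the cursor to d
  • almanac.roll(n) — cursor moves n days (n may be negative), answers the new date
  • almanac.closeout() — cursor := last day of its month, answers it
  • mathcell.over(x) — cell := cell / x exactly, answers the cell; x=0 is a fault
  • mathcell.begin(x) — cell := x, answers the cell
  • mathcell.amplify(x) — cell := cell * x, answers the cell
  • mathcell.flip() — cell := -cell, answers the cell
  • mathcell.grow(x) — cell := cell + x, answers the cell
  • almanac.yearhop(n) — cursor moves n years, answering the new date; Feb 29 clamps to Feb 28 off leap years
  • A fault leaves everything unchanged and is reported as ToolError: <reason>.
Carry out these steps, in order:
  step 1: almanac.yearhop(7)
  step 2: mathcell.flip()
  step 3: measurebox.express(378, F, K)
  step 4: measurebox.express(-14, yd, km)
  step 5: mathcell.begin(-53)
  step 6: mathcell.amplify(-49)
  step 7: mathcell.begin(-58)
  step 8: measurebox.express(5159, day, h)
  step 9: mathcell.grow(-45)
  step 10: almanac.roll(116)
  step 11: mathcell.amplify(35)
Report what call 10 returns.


% almanac.yearhop 7
= 1726-11-02
% mathcell.flip
= 0
% measurebox.express 378 F K
= 83767/180
% measurebox.express -14 yd km
= -8001/625000
% mathcell.begin -53
= -53
% mathcell.amplify -49
= 2597
% mathcell.begin -58
= -58
% measurebox.express 5159 day h
= 123816
% mathcell.grow -45
= -103
% almanac.roll 116
= 1727-02-26
% mathcell.amplify 35
= -3605

Answer: 1727-02-26


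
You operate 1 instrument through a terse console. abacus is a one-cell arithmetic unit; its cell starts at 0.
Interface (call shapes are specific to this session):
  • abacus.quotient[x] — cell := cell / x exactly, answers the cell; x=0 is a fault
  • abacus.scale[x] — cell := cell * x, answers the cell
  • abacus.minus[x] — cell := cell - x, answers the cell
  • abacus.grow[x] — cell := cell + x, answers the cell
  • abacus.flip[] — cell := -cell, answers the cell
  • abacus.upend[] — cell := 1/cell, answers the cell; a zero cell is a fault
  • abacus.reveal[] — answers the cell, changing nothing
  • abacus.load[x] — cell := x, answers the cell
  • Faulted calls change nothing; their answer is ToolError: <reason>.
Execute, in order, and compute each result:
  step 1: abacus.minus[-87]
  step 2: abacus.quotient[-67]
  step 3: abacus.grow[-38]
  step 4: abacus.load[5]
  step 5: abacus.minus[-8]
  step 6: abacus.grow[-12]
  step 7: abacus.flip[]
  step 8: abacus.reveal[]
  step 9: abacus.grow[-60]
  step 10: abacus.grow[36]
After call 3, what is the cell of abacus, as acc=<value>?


Answer: acc=-2633/67

Derivation:
Act: abacus.minus[x: -87]
Obs: 87
Act: abacus.quotient[x: -67]
Obs: -87/67
Act: abacus.grow[x: -38]
Obs: -2633/67
Act: abacus.load[x: 5]
Obs: 5
Act: abacus.minus[x: -8]
Obs: 13
Act: abacus.grow[x: -12]
Obs: 1
Act: abacus.flip[]
Obs: -1
Act: abacus.reveal[]
Obs: -1
Act: abacus.grow[x: -60]
Obs: -61
Act: abacus.grow[x: 36]
Obs: -25


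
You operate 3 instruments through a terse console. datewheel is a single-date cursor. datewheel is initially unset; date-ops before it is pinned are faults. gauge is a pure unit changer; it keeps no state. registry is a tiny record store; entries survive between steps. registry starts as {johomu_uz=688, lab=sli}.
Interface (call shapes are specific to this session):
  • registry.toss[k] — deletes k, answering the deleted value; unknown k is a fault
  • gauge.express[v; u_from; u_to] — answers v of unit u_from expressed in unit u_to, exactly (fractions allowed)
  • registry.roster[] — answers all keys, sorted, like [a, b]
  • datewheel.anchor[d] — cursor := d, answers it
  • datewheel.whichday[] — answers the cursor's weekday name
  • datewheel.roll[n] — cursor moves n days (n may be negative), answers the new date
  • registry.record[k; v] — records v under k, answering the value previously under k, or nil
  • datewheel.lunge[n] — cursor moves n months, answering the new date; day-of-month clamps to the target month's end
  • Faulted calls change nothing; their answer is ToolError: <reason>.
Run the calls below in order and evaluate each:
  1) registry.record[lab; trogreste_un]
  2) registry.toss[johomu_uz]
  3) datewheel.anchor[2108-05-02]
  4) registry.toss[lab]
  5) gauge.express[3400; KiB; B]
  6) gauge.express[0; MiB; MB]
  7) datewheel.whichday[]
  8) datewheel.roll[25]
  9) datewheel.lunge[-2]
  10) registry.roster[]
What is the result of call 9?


Answer: 2108-03-27

Derivation:
Act: registry.record[k: lab; v: trogreste_un]
Obs: sli
Act: registry.toss[k: johomu_uz]
Obs: 688
Act: datewheel.anchor[d: 2108-05-02]
Obs: 2108-05-02
Act: registry.toss[k: lab]
Obs: trogreste_un
Act: gauge.express[v: 3400; u_from: KiB; u_to: B]
Obs: 3481600
Act: gauge.express[v: 0; u_from: MiB; u_to: MB]
Obs: 0
Act: datewheel.whichday[]
Obs: Wednesday
Act: datewheel.roll[n: 25]
Obs: 2108-05-27
Act: datewheel.lunge[n: -2]
Obs: 2108-03-27
Act: registry.roster[]
Obs: []


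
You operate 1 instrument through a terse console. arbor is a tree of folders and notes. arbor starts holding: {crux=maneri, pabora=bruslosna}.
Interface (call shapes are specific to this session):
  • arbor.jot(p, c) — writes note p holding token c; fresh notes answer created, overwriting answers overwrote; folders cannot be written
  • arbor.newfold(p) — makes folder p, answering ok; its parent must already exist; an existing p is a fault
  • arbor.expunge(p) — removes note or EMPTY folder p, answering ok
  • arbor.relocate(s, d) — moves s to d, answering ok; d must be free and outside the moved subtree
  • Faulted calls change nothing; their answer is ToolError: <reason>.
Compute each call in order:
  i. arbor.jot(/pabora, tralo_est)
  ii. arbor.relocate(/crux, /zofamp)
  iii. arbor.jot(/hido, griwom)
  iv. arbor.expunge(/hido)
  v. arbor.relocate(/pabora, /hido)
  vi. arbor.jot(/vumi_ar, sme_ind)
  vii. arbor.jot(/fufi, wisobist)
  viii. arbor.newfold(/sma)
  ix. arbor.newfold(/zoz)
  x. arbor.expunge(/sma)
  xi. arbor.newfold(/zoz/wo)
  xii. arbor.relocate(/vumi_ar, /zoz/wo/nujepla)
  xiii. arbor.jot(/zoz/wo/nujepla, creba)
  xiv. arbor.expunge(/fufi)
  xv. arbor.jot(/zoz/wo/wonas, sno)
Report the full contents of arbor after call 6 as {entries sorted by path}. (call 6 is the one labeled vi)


Answer: {hido=tralo_est, vumi_ar=sme_ind, zofamp=maneri}

Derivation:
Next I call arbor.jot passing /pabora, tralo_est, yielding overwrote.
Invoking arbor.relocate passing /crux, /zofamp, and see ok.
Calling arbor.jot passing /hido, griwom, and see created.
I invoke arbor.expunge passing /hido, and observe ok.
Invoking arbor.relocate passing /pabora, /hido, which returns ok.
Calling arbor.jot passing /vumi_ar, sme_ind, yielding created.
I use arbor.jot passing /fufi, wisobist, and observe created.
I invoke arbor.newfold passing /sma, and observe ok.
Now I run arbor.newfold passing /zoz, which returns ok.
I use arbor.expunge passing /sma, and observe ok.
I invoke arbor.newfold passing /zoz/wo, and get ok.
Using arbor.relocate passing /vumi_ar, /zoz/wo/nujepla, giving ok.
I invoke arbor.jot passing /zoz/wo/nujepla, creba, and get overwrote.
Using arbor.expunge passing /fufi, which returns ok.
Next I call arbor.jot passing /zoz/wo/wonas, sno, and see created.


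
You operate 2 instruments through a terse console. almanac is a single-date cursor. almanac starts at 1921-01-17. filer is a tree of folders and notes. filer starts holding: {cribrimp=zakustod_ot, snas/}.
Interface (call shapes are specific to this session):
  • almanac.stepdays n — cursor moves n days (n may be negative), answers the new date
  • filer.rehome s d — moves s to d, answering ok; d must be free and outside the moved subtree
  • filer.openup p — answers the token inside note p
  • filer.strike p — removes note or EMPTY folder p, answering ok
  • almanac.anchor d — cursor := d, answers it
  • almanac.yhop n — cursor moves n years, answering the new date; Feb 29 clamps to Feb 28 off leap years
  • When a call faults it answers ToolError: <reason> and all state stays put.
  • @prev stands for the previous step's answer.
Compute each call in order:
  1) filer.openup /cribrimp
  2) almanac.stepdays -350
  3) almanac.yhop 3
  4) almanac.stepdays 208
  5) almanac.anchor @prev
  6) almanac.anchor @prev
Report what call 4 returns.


I call filer.openup(p='/cribrimp'), giving zakustod_ot.
Next I call almanac.stepdays(n='-350'), and see 1920-02-02.
I run almanac.yhop(n='3'), and get 1923-02-02.
Calling almanac.stepdays(n='208'), and get 1923-08-29.
Now I run almanac.anchor(d='@prev'), which returns 1923-08-29.
Next I call almanac.anchor(d='@prev'), yielding 1923-08-29.

Answer: 1923-08-29


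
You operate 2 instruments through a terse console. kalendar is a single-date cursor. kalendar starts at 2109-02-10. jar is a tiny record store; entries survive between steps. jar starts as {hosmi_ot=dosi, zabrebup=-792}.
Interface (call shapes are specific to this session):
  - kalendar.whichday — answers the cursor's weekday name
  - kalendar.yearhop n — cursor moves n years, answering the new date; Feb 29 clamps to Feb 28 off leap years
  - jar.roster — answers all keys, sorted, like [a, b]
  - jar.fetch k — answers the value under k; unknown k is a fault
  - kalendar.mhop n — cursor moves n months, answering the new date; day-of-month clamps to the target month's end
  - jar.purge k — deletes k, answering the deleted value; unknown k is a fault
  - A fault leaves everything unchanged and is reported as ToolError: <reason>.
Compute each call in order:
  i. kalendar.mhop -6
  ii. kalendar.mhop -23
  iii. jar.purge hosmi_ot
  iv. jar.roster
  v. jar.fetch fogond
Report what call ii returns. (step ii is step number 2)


~$ kalendar.mhop n=-6
  2108-08-10
~$ kalendar.mhop n=-23
  2106-09-10
~$ jar.purge k=hosmi_ot
  dosi
~$ jar.roster
  [zabrebup]
~$ jar.fetch k=fogond
  ToolError: no such key fogond

Answer: 2106-09-10


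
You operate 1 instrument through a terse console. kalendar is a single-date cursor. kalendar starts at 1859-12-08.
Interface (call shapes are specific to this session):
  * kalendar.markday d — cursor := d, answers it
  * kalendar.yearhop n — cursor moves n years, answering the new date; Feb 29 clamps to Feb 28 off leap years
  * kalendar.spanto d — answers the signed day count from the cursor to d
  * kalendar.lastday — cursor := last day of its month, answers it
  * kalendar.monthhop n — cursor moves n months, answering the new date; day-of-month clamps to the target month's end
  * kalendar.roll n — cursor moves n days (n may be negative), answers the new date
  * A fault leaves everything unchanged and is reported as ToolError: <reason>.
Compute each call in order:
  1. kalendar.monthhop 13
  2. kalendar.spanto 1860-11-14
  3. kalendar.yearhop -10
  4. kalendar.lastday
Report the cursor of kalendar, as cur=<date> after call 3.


·→ kalendar.monthhop(n='13')
·← 1861-01-08
·→ kalendar.spanto(d='1860-11-14')
·← -55
·→ kalendar.yearhop(n='-10')
·← 1851-01-08
·→ kalendar.lastday()
·← 1851-01-31

Answer: cur=1851-01-08


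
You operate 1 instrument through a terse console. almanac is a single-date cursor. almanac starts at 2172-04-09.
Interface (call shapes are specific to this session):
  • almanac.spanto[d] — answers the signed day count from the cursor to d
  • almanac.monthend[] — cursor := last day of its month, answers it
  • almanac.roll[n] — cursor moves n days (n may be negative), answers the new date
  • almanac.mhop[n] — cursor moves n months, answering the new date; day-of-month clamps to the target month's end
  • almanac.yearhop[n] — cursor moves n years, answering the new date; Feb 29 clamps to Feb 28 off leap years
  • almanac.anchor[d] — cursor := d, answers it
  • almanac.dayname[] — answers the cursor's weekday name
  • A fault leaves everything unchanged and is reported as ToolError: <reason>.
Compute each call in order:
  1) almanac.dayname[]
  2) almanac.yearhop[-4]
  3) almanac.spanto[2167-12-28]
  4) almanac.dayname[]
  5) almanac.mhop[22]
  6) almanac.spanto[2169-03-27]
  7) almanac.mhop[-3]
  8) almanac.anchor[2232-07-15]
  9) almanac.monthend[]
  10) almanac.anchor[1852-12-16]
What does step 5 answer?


> almanac.dayname
[out] Thursday
> almanac.yearhop -4
[out] 2168-04-09
> almanac.spanto 2167-12-28
[out] -103
> almanac.dayname
[out] Saturday
> almanac.mhop 22
[out] 2170-02-09
> almanac.spanto 2169-03-27
[out] -319
> almanac.mhop -3
[out] 2169-11-09
> almanac.anchor 2232-07-15
[out] 2232-07-15
> almanac.monthend
[out] 2232-07-31
> almanac.anchor 1852-12-16
[out] 1852-12-16

Answer: 2170-02-09


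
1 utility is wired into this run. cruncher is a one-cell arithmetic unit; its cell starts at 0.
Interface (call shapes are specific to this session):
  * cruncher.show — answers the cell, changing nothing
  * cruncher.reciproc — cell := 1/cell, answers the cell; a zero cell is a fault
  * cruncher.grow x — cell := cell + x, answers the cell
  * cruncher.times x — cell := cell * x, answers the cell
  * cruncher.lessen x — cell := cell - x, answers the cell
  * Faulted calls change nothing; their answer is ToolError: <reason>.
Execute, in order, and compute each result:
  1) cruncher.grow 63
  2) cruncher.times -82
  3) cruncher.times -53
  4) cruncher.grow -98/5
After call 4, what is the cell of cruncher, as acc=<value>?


Answer: acc=1368892/5

Derivation:
# 1. grow(x→63) ~> 63
# 2. times(x→-82) ~> -5166
# 3. times(x→-53) ~> 273798
# 4. grow(x→-98/5) ~> 1368892/5


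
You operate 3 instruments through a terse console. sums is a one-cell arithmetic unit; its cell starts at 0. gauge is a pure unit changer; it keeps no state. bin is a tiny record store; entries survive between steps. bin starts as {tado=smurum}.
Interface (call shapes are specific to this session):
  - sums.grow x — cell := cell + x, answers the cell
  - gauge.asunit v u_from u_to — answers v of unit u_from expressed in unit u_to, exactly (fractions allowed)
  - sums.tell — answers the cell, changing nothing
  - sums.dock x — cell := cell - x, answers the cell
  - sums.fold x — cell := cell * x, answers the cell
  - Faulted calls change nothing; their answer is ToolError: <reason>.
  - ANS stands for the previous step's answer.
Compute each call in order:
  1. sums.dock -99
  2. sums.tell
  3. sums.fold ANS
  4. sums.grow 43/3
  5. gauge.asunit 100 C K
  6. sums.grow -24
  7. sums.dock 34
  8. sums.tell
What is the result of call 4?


Answer: 29446/3

Derivation:
>>> sums.dock -99
[out] 99
>>> sums.tell
[out] 99
>>> sums.fold ANS
[out] 9801
>>> sums.grow 43/3
[out] 29446/3
>>> gauge.asunit 100 C K
[out] 7463/20
>>> sums.grow -24
[out] 29374/3
>>> sums.dock 34
[out] 29272/3
>>> sums.tell
[out] 29272/3


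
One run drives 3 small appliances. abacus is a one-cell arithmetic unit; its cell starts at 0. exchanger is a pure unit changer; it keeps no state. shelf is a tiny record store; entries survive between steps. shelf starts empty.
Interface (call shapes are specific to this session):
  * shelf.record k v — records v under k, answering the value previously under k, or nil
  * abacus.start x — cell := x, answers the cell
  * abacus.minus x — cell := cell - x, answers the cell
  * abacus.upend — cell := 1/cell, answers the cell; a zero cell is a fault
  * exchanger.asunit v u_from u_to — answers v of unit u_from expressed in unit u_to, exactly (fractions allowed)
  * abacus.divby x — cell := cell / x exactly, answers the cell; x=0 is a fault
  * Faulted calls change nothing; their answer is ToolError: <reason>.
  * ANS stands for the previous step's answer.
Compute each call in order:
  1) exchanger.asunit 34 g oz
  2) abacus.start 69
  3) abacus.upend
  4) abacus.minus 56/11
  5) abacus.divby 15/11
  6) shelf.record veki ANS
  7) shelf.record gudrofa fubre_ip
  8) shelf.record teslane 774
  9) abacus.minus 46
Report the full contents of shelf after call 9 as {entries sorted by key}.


Answer: {gudrofa=fubre_ip, teslane=774, veki=-3853/1035}

Derivation:
·→ asunit(v→34, u_from→g, u_to→oz)
·← 54400000/45359237
·→ start(x→69)
·← 69
·→ upend()
·← 1/69
·→ minus(x→56/11)
·← -3853/759
·→ divby(x→15/11)
·← -3853/1035
·→ record(k→veki, v→ANS)
·← nil
·→ record(k→gudrofa, v→fubre_ip)
·← nil
·→ record(k→teslane, v→774)
·← nil
·→ minus(x→46)
·← -51463/1035


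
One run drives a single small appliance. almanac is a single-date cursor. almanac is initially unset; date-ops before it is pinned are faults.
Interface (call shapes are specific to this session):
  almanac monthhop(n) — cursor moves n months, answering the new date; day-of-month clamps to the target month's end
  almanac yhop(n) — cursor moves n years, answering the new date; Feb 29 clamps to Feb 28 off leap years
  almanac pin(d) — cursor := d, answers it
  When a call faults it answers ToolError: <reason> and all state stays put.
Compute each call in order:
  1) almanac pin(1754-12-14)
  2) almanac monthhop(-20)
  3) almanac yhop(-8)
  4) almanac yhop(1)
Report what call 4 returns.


==> almanac pin(d=1754-12-14)
<== 1754-12-14
==> almanac monthhop(n=-20)
<== 1753-04-14
==> almanac yhop(n=-8)
<== 1745-04-14
==> almanac yhop(n=1)
<== 1746-04-14

Answer: 1746-04-14


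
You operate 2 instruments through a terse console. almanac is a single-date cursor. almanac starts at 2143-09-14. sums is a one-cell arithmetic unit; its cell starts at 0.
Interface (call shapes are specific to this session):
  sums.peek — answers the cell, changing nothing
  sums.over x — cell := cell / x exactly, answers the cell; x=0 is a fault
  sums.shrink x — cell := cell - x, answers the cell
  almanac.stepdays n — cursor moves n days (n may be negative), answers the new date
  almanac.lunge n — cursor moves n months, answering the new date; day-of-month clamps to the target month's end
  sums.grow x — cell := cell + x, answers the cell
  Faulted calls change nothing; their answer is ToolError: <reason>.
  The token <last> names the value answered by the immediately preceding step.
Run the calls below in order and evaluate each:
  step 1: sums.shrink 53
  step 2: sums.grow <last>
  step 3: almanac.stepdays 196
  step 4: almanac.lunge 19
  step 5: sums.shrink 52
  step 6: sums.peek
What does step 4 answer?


Answer: 2145-10-28

Derivation:
Calling sums.shrink with x='53', and observe -53.
Next I call sums.grow with x='<last>': -106.
I run almanac.stepdays with n='196': 2144-03-28.
Then almanac.lunge with n='19', which returns 2145-10-28.
Next I call sums.shrink with x='52', and see -158.
Invoking sums.peek, — result: -158.
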